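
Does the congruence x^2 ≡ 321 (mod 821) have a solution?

(321/821)
  = (821/321)    [QR: 321 ≡ 1 mod 4, sign kept]
  = (179/321)    [821 ≡ 179 mod 321]
  = (321/179)    [QR: 321 ≡ 1 mod 4, sign kept]
  = (142/179)    [321 ≡ 142 mod 179]
  = -(71/179)    [179 ≡ 3 mod 8 ⇒ (2/179) = -1]
  = (179/71)    [QR: both ≡ 3 mod 4, sign flips]
  = (37/71)    [179 ≡ 37 mod 71]
  = (71/37)    [QR: 37 ≡ 1 mod 4, sign kept]
  = (34/37)    [71 ≡ 34 mod 37]
  = -(17/37)    [37 ≡ 5 mod 8 ⇒ (2/37) = -1]
  = -(37/17)    [QR: 17 ≡ 1 mod 4, sign kept]
  = -(3/17)    [37 ≡ 3 mod 17]
  = -(17/3)    [QR: 17 ≡ 1 mod 4, sign kept]
  = -(2/3)    [17 ≡ 2 mod 3]
  = (1/3)    [3 ≡ 3 mod 8 ⇒ (2/3) = -1]
  = 1    [(1/3) = 1]
The Legendre symbol is 1, so x^2 ≡ 321 (mod 821) has solution.

yes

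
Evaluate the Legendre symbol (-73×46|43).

-1

By multiplicativity, (-73·46|43) = (-73|43)·(46|43).
First factor (-73|43):
Pull out -1: (-73|43) = (-1|43)·(73|43). Since 43 ≡ 3 (mod 4), (-1|43) = -1. Now have -(73|43).
Reduce the numerator: 73 ≡ 30 (mod 43), so (73|43) = (30|43).
Factor out 2: 30 = 2·15. Since 43 ≡ 3 (mod 8), (2|43) = -1. Now have (15|43).
Both 15 ≡ 3 and 43 ≡ 3 (mod 4), so reciprocity gives (15|43) = -(43|15). Reduce: 43 ≡ 13 (mod 15). Now have -(13|15).
13 ≡ 1 (mod 4), so quadratic reciprocity gives (13|15) = (15|13). Reduce: 15 ≡ 2 (mod 13). Now have -(2|13).
Factor out 2: 2 = 2. Since 13 ≡ 5 (mod 8), (2|13) = -1. Now have (1|13).
(1|13) = 1. Collecting the sign factors: 1.
Second factor (46|43):
Reduce the numerator: 46 ≡ 3 (mod 43), so (46|43) = (3|43).
Both 3 ≡ 3 and 43 ≡ 3 (mod 4), so reciprocity gives (3|43) = -(43|3). Reduce: 43 ≡ 1 (mod 3). Now have -(1|3).
(1|3) = 1. Collecting the sign factors: -1.
Product: (1)·(-1) = -1.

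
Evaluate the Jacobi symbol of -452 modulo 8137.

1

(-452|8137)
  = (452|8137)    [8137 ≡ 1 mod 4 ⇒ (-1|8137) = +1]
  = (113|8137)    [8137 ≡ 1 mod 8 ⇒ (2|8137)^2 = +1]
  = (8137|113)    [QR: 113 ≡ 1 mod 4, sign kept]
  = (1|113)    [8137 ≡ 1 mod 113]
  = 1    [(1|113) = 1]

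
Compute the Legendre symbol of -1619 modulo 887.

1

Reduce the numerator: -1619 ≡ 155 (mod 887), so (-1619 / 887) = (155 / 887).
Both 155 ≡ 3 and 887 ≡ 3 (mod 4), so reciprocity gives (155 / 887) = -(887 / 155). Reduce: 887 ≡ 112 (mod 155). Now have -(112 / 155).
Factor out 2: 112 = 2^4·7. Since 155 ≡ 3 (mod 8), (2 / 155) = -1, and (2 / 155)^4 = +1. Now have -(7 / 155).
Both 7 ≡ 3 and 155 ≡ 3 (mod 4), so reciprocity gives (7 / 155) = -(155 / 7). Reduce: 155 ≡ 1 (mod 7). Now have (1 / 7).
(1 / 7) = 1. Collecting the sign factors: 1.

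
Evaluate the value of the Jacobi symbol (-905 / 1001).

-1

(-905 / 1001)
  = (96 / 1001)    [-905 ≡ 96 mod 1001]
  = (3 / 1001)    [1001 ≡ 1 mod 8 ⇒ (2 / 1001)^5 = +1]
  = (1001 / 3)    [QR: 1001 ≡ 1 mod 4, sign kept]
  = (2 / 3)    [1001 ≡ 2 mod 3]
  = -(1 / 3)    [3 ≡ 3 mod 8 ⇒ (2 / 3) = -1]
  = -1    [(1 / 3) = 1]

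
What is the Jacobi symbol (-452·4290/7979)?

By multiplicativity, (-452·4290/7979) = (-452/7979)·(4290/7979).
First factor (-452/7979):
Reduce the numerator: -452 ≡ 7527 (mod 7979), so (-452/7979) = (7527/7979).
Both 7527 ≡ 3 and 7979 ≡ 3 (mod 4), so reciprocity gives (7527/7979) = -(7979/7527). Reduce: 7979 ≡ 452 (mod 7527). Now have -(452/7527).
Factor out 2: 452 = 2^2·113. Since 7527 ≡ 7 (mod 8), (2/7527) = +1, and (2/7527)^2 = +1. Now have -(113/7527).
113 ≡ 1 (mod 4), so quadratic reciprocity gives (113/7527) = (7527/113). Reduce: 7527 ≡ 69 (mod 113). Now have -(69/113).
69 ≡ 1 (mod 4), so quadratic reciprocity gives (69/113) = (113/69). Reduce: 113 ≡ 44 (mod 69). Now have -(44/69).
Factor out 2: 44 = 2^2·11. Since 69 ≡ 5 (mod 8), (2/69) = -1, and (2/69)^2 = +1. Now have -(11/69).
69 ≡ 1 (mod 4), so quadratic reciprocity gives (11/69) = (69/11). Reduce: 69 ≡ 3 (mod 11). Now have -(3/11).
Both 3 ≡ 3 and 11 ≡ 3 (mod 4), so reciprocity gives (3/11) = -(11/3). Reduce: 11 ≡ 2 (mod 3). Now have (2/3).
Factor out 2: 2 = 2. Since 3 ≡ 3 (mod 8), (2/3) = -1. Now have -(1/3).
(1/3) = 1. Collecting the sign factors: -1.
Second factor (4290/7979):
Factor out 2: 4290 = 2·2145. Since 7979 ≡ 3 (mod 8), (2/7979) = -1. Now have -(2145/7979).
2145 ≡ 1 (mod 4), so quadratic reciprocity gives (2145/7979) = (7979/2145). Reduce: 7979 ≡ 1544 (mod 2145). Now have -(1544/2145).
Factor out 2: 1544 = 2^3·193. Since 2145 ≡ 1 (mod 8), (2/2145) = +1, and (2/2145)^3 = +1. Now have -(193/2145).
193 ≡ 1 (mod 4), so quadratic reciprocity gives (193/2145) = (2145/193). Reduce: 2145 ≡ 22 (mod 193). Now have -(22/193).
Factor out 2: 22 = 2·11. Since 193 ≡ 1 (mod 8), (2/193) = +1. Now have -(11/193).
193 ≡ 1 (mod 4), so quadratic reciprocity gives (11/193) = (193/11). Reduce: 193 ≡ 6 (mod 11). Now have -(6/11).
Factor out 2: 6 = 2·3. Since 11 ≡ 3 (mod 8), (2/11) = -1. Now have (3/11).
Both 3 ≡ 3 and 11 ≡ 3 (mod 4), so reciprocity gives (3/11) = -(11/3). Reduce: 11 ≡ 2 (mod 3). Now have -(2/3).
Factor out 2: 2 = 2. Since 3 ≡ 3 (mod 8), (2/3) = -1. Now have (1/3).
(1/3) = 1. Collecting the sign factors: 1.
Product: (-1)·(1) = -1.

-1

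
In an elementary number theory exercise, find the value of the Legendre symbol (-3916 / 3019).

-1

Reduce the numerator: -3916 ≡ 2122 (mod 3019), so (-3916 / 3019) = (2122 / 3019).
Factor out 2: 2122 = 2·1061. Since 3019 ≡ 3 (mod 8), (2 / 3019) = -1. Now have -(1061 / 3019).
1061 ≡ 1 (mod 4), so quadratic reciprocity gives (1061 / 3019) = (3019 / 1061). Reduce: 3019 ≡ 897 (mod 1061). Now have -(897 / 1061).
897 ≡ 1 (mod 4), so quadratic reciprocity gives (897 / 1061) = (1061 / 897). Reduce: 1061 ≡ 164 (mod 897). Now have -(164 / 897).
Factor out 2: 164 = 2^2·41. Since 897 ≡ 1 (mod 8), (2 / 897) = +1, and (2 / 897)^2 = +1. Now have -(41 / 897).
41 ≡ 1 (mod 4), so quadratic reciprocity gives (41 / 897) = (897 / 41). Reduce: 897 ≡ 36 (mod 41). Now have -(36 / 41).
Factor out 2: 36 = 2^2·9. Since 41 ≡ 1 (mod 8), (2 / 41) = +1, and (2 / 41)^2 = +1. Now have -(9 / 41).
9 ≡ 1 (mod 4), so quadratic reciprocity gives (9 / 41) = (41 / 9). Reduce: 41 ≡ 5 (mod 9). Now have -(5 / 9).
5 ≡ 1 (mod 4), so quadratic reciprocity gives (5 / 9) = (9 / 5). Reduce: 9 ≡ 4 (mod 5). Now have -(4 / 5).
Factor out 2: 4 = 2^2. Since 5 ≡ 5 (mod 8), (2 / 5) = -1, and (2 / 5)^2 = +1. Now have -(1 / 5).
(1 / 5) = 1. Collecting the sign factors: -1.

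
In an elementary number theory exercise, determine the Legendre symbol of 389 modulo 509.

1

(389|509)
  = (509|389)    [QR: 389 ≡ 1 mod 4, sign kept]
  = (120|389)    [509 ≡ 120 mod 389]
  = -(15|389)    [389 ≡ 5 mod 8 ⇒ (2|389)^3 = -1]
  = -(389|15)    [QR: 389 ≡ 1 mod 4, sign kept]
  = -(14|15)    [389 ≡ 14 mod 15]
  = -(7|15)    [15 ≡ 7 mod 8 ⇒ (2|15) = +1]
  = (15|7)    [QR: both ≡ 3 mod 4, sign flips]
  = (1|7)    [15 ≡ 1 mod 7]
  = 1    [(1|7) = 1]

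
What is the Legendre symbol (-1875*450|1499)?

By multiplicativity, (-1875·450|1499) = (-1875|1499)·(450|1499).
First factor (-1875|1499):
(-1875|1499)
  = -(1875|1499)    [1499 ≡ 3 mod 4 ⇒ (-1|1499) = -1]
  = -(376|1499)    [1875 ≡ 376 mod 1499]
  = (47|1499)    [1499 ≡ 3 mod 8 ⇒ (2|1499)^3 = -1]
  = -(1499|47)    [QR: both ≡ 3 mod 4, sign flips]
  = -(42|47)    [1499 ≡ 42 mod 47]
  = -(21|47)    [47 ≡ 7 mod 8 ⇒ (2|47) = +1]
  = -(47|21)    [QR: 21 ≡ 1 mod 4, sign kept]
  = -(5|21)    [47 ≡ 5 mod 21]
  = -(21|5)    [QR: 5 ≡ 1 mod 4, sign kept]
  = -(1|5)    [21 ≡ 1 mod 5]
  = -1    [(1|5) = 1]
Second factor (450|1499):
(450|1499)
  = -(225|1499)    [1499 ≡ 3 mod 8 ⇒ (2|1499) = -1]
  = -(1499|225)    [QR: 225 ≡ 1 mod 4, sign kept]
  = -(149|225)    [1499 ≡ 149 mod 225]
  = -(225|149)    [QR: 149 ≡ 1 mod 4, sign kept]
  = -(76|149)    [225 ≡ 76 mod 149]
  = -(19|149)    [149 ≡ 5 mod 8 ⇒ (2|149)^2 = +1]
  = -(149|19)    [QR: 149 ≡ 1 mod 4, sign kept]
  = -(16|19)    [149 ≡ 16 mod 19]
  = -(1|19)    [19 ≡ 3 mod 8 ⇒ (2|19)^4 = +1]
  = -1    [(1|19) = 1]
Product: (-1)·(-1) = 1.

1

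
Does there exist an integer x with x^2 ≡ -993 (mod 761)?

yes

(-993/761)
  = (529/761)    [-993 ≡ 529 mod 761]
  = (761/529)    [QR: 529 ≡ 1 mod 4, sign kept]
  = (232/529)    [761 ≡ 232 mod 529]
  = (29/529)    [529 ≡ 1 mod 8 ⇒ (2/529)^3 = +1]
  = (529/29)    [QR: 29 ≡ 1 mod 4, sign kept]
  = (7/29)    [529 ≡ 7 mod 29]
  = (29/7)    [QR: 29 ≡ 1 mod 4, sign kept]
  = (1/7)    [29 ≡ 1 mod 7]
  = 1    [(1/7) = 1]
The Legendre symbol is 1, so x^2 ≡ -993 (mod 761) has solution.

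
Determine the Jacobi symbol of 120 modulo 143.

Factor out 2: 120 = 2^3·15. Since 143 ≡ 7 (mod 8), (2 / 143) = +1, and (2 / 143)^3 = +1. Now have (15 / 143).
Both 15 ≡ 3 and 143 ≡ 3 (mod 4), so reciprocity gives (15 / 143) = -(143 / 15). Reduce: 143 ≡ 8 (mod 15). Now have -(8 / 15).
Factor out 2: 8 = 2^3. Since 15 ≡ 7 (mod 8), (2 / 15) = +1, and (2 / 15)^3 = +1. Now have -(1 / 15).
(1 / 15) = 1. Collecting the sign factors: -1.

-1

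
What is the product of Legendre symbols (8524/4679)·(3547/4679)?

-1

By multiplicativity, (8524·3547/4679) = (8524/4679)·(3547/4679).
First factor (8524/4679):
Reduce the numerator: 8524 ≡ 3845 (mod 4679), so (8524/4679) = (3845/4679).
3845 ≡ 1 (mod 4), so quadratic reciprocity gives (3845/4679) = (4679/3845). Reduce: 4679 ≡ 834 (mod 3845). Now have (834/3845).
Factor out 2: 834 = 2·417. Since 3845 ≡ 5 (mod 8), (2/3845) = -1. Now have -(417/3845).
417 ≡ 1 (mod 4), so quadratic reciprocity gives (417/3845) = (3845/417). Reduce: 3845 ≡ 92 (mod 417). Now have -(92/417).
Factor out 2: 92 = 2^2·23. Since 417 ≡ 1 (mod 8), (2/417) = +1, and (2/417)^2 = +1. Now have -(23/417).
417 ≡ 1 (mod 4), so quadratic reciprocity gives (23/417) = (417/23). Reduce: 417 ≡ 3 (mod 23). Now have -(3/23).
Both 3 ≡ 3 and 23 ≡ 3 (mod 4), so reciprocity gives (3/23) = -(23/3). Reduce: 23 ≡ 2 (mod 3). Now have (2/3).
Factor out 2: 2 = 2. Since 3 ≡ 3 (mod 8), (2/3) = -1. Now have -(1/3).
(1/3) = 1. Collecting the sign factors: -1.
Second factor (3547/4679):
Both 3547 ≡ 3 and 4679 ≡ 3 (mod 4), so reciprocity gives (3547/4679) = -(4679/3547). Reduce: 4679 ≡ 1132 (mod 3547). Now have -(1132/3547).
Factor out 2: 1132 = 2^2·283. Since 3547 ≡ 3 (mod 8), (2/3547) = -1, and (2/3547)^2 = +1. Now have -(283/3547).
Both 283 ≡ 3 and 3547 ≡ 3 (mod 4), so reciprocity gives (283/3547) = -(3547/283). Reduce: 3547 ≡ 151 (mod 283). Now have (151/283).
Both 151 ≡ 3 and 283 ≡ 3 (mod 4), so reciprocity gives (151/283) = -(283/151). Reduce: 283 ≡ 132 (mod 151). Now have -(132/151).
Factor out 2: 132 = 2^2·33. Since 151 ≡ 7 (mod 8), (2/151) = +1, and (2/151)^2 = +1. Now have -(33/151).
33 ≡ 1 (mod 4), so quadratic reciprocity gives (33/151) = (151/33). Reduce: 151 ≡ 19 (mod 33). Now have -(19/33).
33 ≡ 1 (mod 4), so quadratic reciprocity gives (19/33) = (33/19). Reduce: 33 ≡ 14 (mod 19). Now have -(14/19).
Factor out 2: 14 = 2·7. Since 19 ≡ 3 (mod 8), (2/19) = -1. Now have (7/19).
Both 7 ≡ 3 and 19 ≡ 3 (mod 4), so reciprocity gives (7/19) = -(19/7). Reduce: 19 ≡ 5 (mod 7). Now have -(5/7).
5 ≡ 1 (mod 4), so quadratic reciprocity gives (5/7) = (7/5). Reduce: 7 ≡ 2 (mod 5). Now have -(2/5).
Factor out 2: 2 = 2. Since 5 ≡ 5 (mod 8), (2/5) = -1. Now have (1/5).
(1/5) = 1. Collecting the sign factors: 1.
Product: (-1)·(1) = -1.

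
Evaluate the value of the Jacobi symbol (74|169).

(74|169)
  = (37|169)    [169 ≡ 1 mod 8 ⇒ (2|169) = +1]
  = (169|37)    [QR: 37 ≡ 1 mod 4, sign kept]
  = (21|37)    [169 ≡ 21 mod 37]
  = (37|21)    [QR: 21 ≡ 1 mod 4, sign kept]
  = (16|21)    [37 ≡ 16 mod 21]
  = (1|21)    [21 ≡ 5 mod 8 ⇒ (2|21)^4 = +1]
  = 1    [(1|21) = 1]

1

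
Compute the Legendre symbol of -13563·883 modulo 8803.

1

By multiplicativity, (-13563·883 / 8803) = (-13563 / 8803)·(883 / 8803).
First factor (-13563 / 8803):
Pull out -1: (-13563 / 8803) = (-1 / 8803)·(13563 / 8803). Since 8803 ≡ 3 (mod 4), (-1 / 8803) = -1. Now have -(13563 / 8803).
Reduce the numerator: 13563 ≡ 4760 (mod 8803), so (13563 / 8803) = (4760 / 8803).
Factor out 2: 4760 = 2^3·595. Since 8803 ≡ 3 (mod 8), (2 / 8803) = -1, and (2 / 8803)^3 = -1. Now have (595 / 8803).
Both 595 ≡ 3 and 8803 ≡ 3 (mod 4), so reciprocity gives (595 / 8803) = -(8803 / 595). Reduce: 8803 ≡ 473 (mod 595). Now have -(473 / 595).
473 ≡ 1 (mod 4), so quadratic reciprocity gives (473 / 595) = (595 / 473). Reduce: 595 ≡ 122 (mod 473). Now have -(122 / 473).
Factor out 2: 122 = 2·61. Since 473 ≡ 1 (mod 8), (2 / 473) = +1. Now have -(61 / 473).
61 ≡ 1 (mod 4), so quadratic reciprocity gives (61 / 473) = (473 / 61). Reduce: 473 ≡ 46 (mod 61). Now have -(46 / 61).
Factor out 2: 46 = 2·23. Since 61 ≡ 5 (mod 8), (2 / 61) = -1. Now have (23 / 61).
61 ≡ 1 (mod 4), so quadratic reciprocity gives (23 / 61) = (61 / 23). Reduce: 61 ≡ 15 (mod 23). Now have (15 / 23).
Both 15 ≡ 3 and 23 ≡ 3 (mod 4), so reciprocity gives (15 / 23) = -(23 / 15). Reduce: 23 ≡ 8 (mod 15). Now have -(8 / 15).
Factor out 2: 8 = 2^3. Since 15 ≡ 7 (mod 8), (2 / 15) = +1, and (2 / 15)^3 = +1. Now have -(1 / 15).
(1 / 15) = 1. Collecting the sign factors: -1.
Second factor (883 / 8803):
Both 883 ≡ 3 and 8803 ≡ 3 (mod 4), so reciprocity gives (883 / 8803) = -(8803 / 883). Reduce: 8803 ≡ 856 (mod 883). Now have -(856 / 883).
Factor out 2: 856 = 2^3·107. Since 883 ≡ 3 (mod 8), (2 / 883) = -1, and (2 / 883)^3 = -1. Now have (107 / 883).
Both 107 ≡ 3 and 883 ≡ 3 (mod 4), so reciprocity gives (107 / 883) = -(883 / 107). Reduce: 883 ≡ 27 (mod 107). Now have -(27 / 107).
Both 27 ≡ 3 and 107 ≡ 3 (mod 4), so reciprocity gives (27 / 107) = -(107 / 27). Reduce: 107 ≡ 26 (mod 27). Now have (26 / 27).
Factor out 2: 26 = 2·13. Since 27 ≡ 3 (mod 8), (2 / 27) = -1. Now have -(13 / 27).
13 ≡ 1 (mod 4), so quadratic reciprocity gives (13 / 27) = (27 / 13). Reduce: 27 ≡ 1 (mod 13). Now have -(1 / 13).
(1 / 13) = 1. Collecting the sign factors: -1.
Product: (-1)·(-1) = 1.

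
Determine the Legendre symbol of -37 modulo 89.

(-37/89)
  = (52/89)    [-37 ≡ 52 mod 89]
  = (13/89)    [89 ≡ 1 mod 8 ⇒ (2/89)^2 = +1]
  = (89/13)    [QR: 13 ≡ 1 mod 4, sign kept]
  = (11/13)    [89 ≡ 11 mod 13]
  = (13/11)    [QR: 13 ≡ 1 mod 4, sign kept]
  = (2/11)    [13 ≡ 2 mod 11]
  = -(1/11)    [11 ≡ 3 mod 8 ⇒ (2/11) = -1]
  = -1    [(1/11) = 1]

-1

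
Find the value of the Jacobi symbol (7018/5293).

Reduce the numerator: 7018 ≡ 1725 (mod 5293), so (7018/5293) = (1725/5293).
1725 ≡ 1 (mod 4), so quadratic reciprocity gives (1725/5293) = (5293/1725). Reduce: 5293 ≡ 118 (mod 1725). Now have (118/1725).
Factor out 2: 118 = 2·59. Since 1725 ≡ 5 (mod 8), (2/1725) = -1. Now have -(59/1725).
1725 ≡ 1 (mod 4), so quadratic reciprocity gives (59/1725) = (1725/59). Reduce: 1725 ≡ 14 (mod 59). Now have -(14/59).
Factor out 2: 14 = 2·7. Since 59 ≡ 3 (mod 8), (2/59) = -1. Now have (7/59).
Both 7 ≡ 3 and 59 ≡ 3 (mod 4), so reciprocity gives (7/59) = -(59/7). Reduce: 59 ≡ 3 (mod 7). Now have -(3/7).
Both 3 ≡ 3 and 7 ≡ 3 (mod 4), so reciprocity gives (3/7) = -(7/3). Reduce: 7 ≡ 1 (mod 3). Now have (1/3).
(1/3) = 1. Collecting the sign factors: 1.

1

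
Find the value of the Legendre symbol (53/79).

(53/79)
  = (79/53)    [QR: 53 ≡ 1 mod 4, sign kept]
  = (26/53)    [79 ≡ 26 mod 53]
  = -(13/53)    [53 ≡ 5 mod 8 ⇒ (2/53) = -1]
  = -(53/13)    [QR: 13 ≡ 1 mod 4, sign kept]
  = -(1/13)    [53 ≡ 1 mod 13]
  = -1    [(1/13) = 1]

-1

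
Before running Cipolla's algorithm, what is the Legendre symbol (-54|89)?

Pull out -1: (-54|89) = (-1|89)·(54|89). Since 89 ≡ 1 (mod 4), (-1|89) = +1. Now have (54|89).
Factor out 2: 54 = 2·27. Since 89 ≡ 1 (mod 8), (2|89) = +1. Now have (27|89).
89 ≡ 1 (mod 4), so quadratic reciprocity gives (27|89) = (89|27). Reduce: 89 ≡ 8 (mod 27). Now have (8|27).
Factor out 2: 8 = 2^3. Since 27 ≡ 3 (mod 8), (2|27) = -1, and (2|27)^3 = -1. Now have -(1|27).
(1|27) = 1. Collecting the sign factors: -1.

-1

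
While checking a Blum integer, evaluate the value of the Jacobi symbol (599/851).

Both 599 ≡ 3 and 851 ≡ 3 (mod 4), so reciprocity gives (599/851) = -(851/599). Reduce: 851 ≡ 252 (mod 599). Now have -(252/599).
Factor out 2: 252 = 2^2·63. Since 599 ≡ 7 (mod 8), (2/599) = +1, and (2/599)^2 = +1. Now have -(63/599).
Both 63 ≡ 3 and 599 ≡ 3 (mod 4), so reciprocity gives (63/599) = -(599/63). Reduce: 599 ≡ 32 (mod 63). Now have (32/63).
Factor out 2: 32 = 2^5. Since 63 ≡ 7 (mod 8), (2/63) = +1, and (2/63)^5 = +1. Now have (1/63).
(1/63) = 1. Collecting the sign factors: 1.

1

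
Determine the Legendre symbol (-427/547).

Reduce the numerator: -427 ≡ 120 (mod 547), so (-427/547) = (120/547).
Factor out 2: 120 = 2^3·15. Since 547 ≡ 3 (mod 8), (2/547) = -1, and (2/547)^3 = -1. Now have -(15/547).
Both 15 ≡ 3 and 547 ≡ 3 (mod 4), so reciprocity gives (15/547) = -(547/15). Reduce: 547 ≡ 7 (mod 15). Now have (7/15).
Both 7 ≡ 3 and 15 ≡ 3 (mod 4), so reciprocity gives (7/15) = -(15/7). Reduce: 15 ≡ 1 (mod 7). Now have -(1/7).
(1/7) = 1. Collecting the sign factors: -1.

-1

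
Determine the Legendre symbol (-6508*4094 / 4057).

By multiplicativity, (-6508·4094 / 4057) = (-6508 / 4057)·(4094 / 4057).
First factor (-6508 / 4057):
Reduce the numerator: -6508 ≡ 1606 (mod 4057), so (-6508 / 4057) = (1606 / 4057).
Factor out 2: 1606 = 2·803. Since 4057 ≡ 1 (mod 8), (2 / 4057) = +1. Now have (803 / 4057).
4057 ≡ 1 (mod 4), so quadratic reciprocity gives (803 / 4057) = (4057 / 803). Reduce: 4057 ≡ 42 (mod 803). Now have (42 / 803).
Factor out 2: 42 = 2·21. Since 803 ≡ 3 (mod 8), (2 / 803) = -1. Now have -(21 / 803).
21 ≡ 1 (mod 4), so quadratic reciprocity gives (21 / 803) = (803 / 21). Reduce: 803 ≡ 5 (mod 21). Now have -(5 / 21).
5 ≡ 1 (mod 4), so quadratic reciprocity gives (5 / 21) = (21 / 5). Reduce: 21 ≡ 1 (mod 5). Now have -(1 / 5).
(1 / 5) = 1. Collecting the sign factors: -1.
Second factor (4094 / 4057):
Reduce the numerator: 4094 ≡ 37 (mod 4057), so (4094 / 4057) = (37 / 4057).
37 ≡ 1 (mod 4), so quadratic reciprocity gives (37 / 4057) = (4057 / 37). Reduce: 4057 ≡ 24 (mod 37). Now have (24 / 37).
Factor out 2: 24 = 2^3·3. Since 37 ≡ 5 (mod 8), (2 / 37) = -1, and (2 / 37)^3 = -1. Now have -(3 / 37).
37 ≡ 1 (mod 4), so quadratic reciprocity gives (3 / 37) = (37 / 3). Reduce: 37 ≡ 1 (mod 3). Now have -(1 / 3).
(1 / 3) = 1. Collecting the sign factors: -1.
Product: (-1)·(-1) = 1.

1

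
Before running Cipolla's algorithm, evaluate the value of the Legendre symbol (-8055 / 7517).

(-8055 / 7517)
  = (8055 / 7517)    [7517 ≡ 1 mod 4 ⇒ (-1 / 7517) = +1]
  = (538 / 7517)    [8055 ≡ 538 mod 7517]
  = -(269 / 7517)    [7517 ≡ 5 mod 8 ⇒ (2 / 7517) = -1]
  = -(7517 / 269)    [QR: 269 ≡ 1 mod 4, sign kept]
  = -(254 / 269)    [7517 ≡ 254 mod 269]
  = (127 / 269)    [269 ≡ 5 mod 8 ⇒ (2 / 269) = -1]
  = (269 / 127)    [QR: 269 ≡ 1 mod 4, sign kept]
  = (15 / 127)    [269 ≡ 15 mod 127]
  = -(127 / 15)    [QR: both ≡ 3 mod 4, sign flips]
  = -(7 / 15)    [127 ≡ 7 mod 15]
  = (15 / 7)    [QR: both ≡ 3 mod 4, sign flips]
  = (1 / 7)    [15 ≡ 1 mod 7]
  = 1    [(1 / 7) = 1]

1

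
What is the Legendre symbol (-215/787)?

-1

(-215/787)
  = (572/787)    [-215 ≡ 572 mod 787]
  = (143/787)    [787 ≡ 3 mod 8 ⇒ (2/787)^2 = +1]
  = -(787/143)    [QR: both ≡ 3 mod 4, sign flips]
  = -(72/143)    [787 ≡ 72 mod 143]
  = -(9/143)    [143 ≡ 7 mod 8 ⇒ (2/143)^3 = +1]
  = -(143/9)    [QR: 9 ≡ 1 mod 4, sign kept]
  = -(8/9)    [143 ≡ 8 mod 9]
  = -(1/9)    [9 ≡ 1 mod 8 ⇒ (2/9)^3 = +1]
  = -1    [(1/9) = 1]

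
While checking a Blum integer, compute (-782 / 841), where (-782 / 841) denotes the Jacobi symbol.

Pull out -1: (-782 / 841) = (-1 / 841)·(782 / 841). Since 841 ≡ 1 (mod 4), (-1 / 841) = +1. Now have (782 / 841).
Factor out 2: 782 = 2·391. Since 841 ≡ 1 (mod 8), (2 / 841) = +1. Now have (391 / 841).
841 ≡ 1 (mod 4), so quadratic reciprocity gives (391 / 841) = (841 / 391). Reduce: 841 ≡ 59 (mod 391). Now have (59 / 391).
Both 59 ≡ 3 and 391 ≡ 3 (mod 4), so reciprocity gives (59 / 391) = -(391 / 59). Reduce: 391 ≡ 37 (mod 59). Now have -(37 / 59).
37 ≡ 1 (mod 4), so quadratic reciprocity gives (37 / 59) = (59 / 37). Reduce: 59 ≡ 22 (mod 37). Now have -(22 / 37).
Factor out 2: 22 = 2·11. Since 37 ≡ 5 (mod 8), (2 / 37) = -1. Now have (11 / 37).
37 ≡ 1 (mod 4), so quadratic reciprocity gives (11 / 37) = (37 / 11). Reduce: 37 ≡ 4 (mod 11). Now have (4 / 11).
Factor out 2: 4 = 2^2. Since 11 ≡ 3 (mod 8), (2 / 11) = -1, and (2 / 11)^2 = +1. Now have (1 / 11).
(1 / 11) = 1. Collecting the sign factors: 1.

1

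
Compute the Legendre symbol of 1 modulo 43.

(1 / 43) = 1. Collecting the sign factors: 1.

1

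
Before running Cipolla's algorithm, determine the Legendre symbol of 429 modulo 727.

1

429 ≡ 1 (mod 4), so quadratic reciprocity gives (429/727) = (727/429). Reduce: 727 ≡ 298 (mod 429). Now have (298/429).
Factor out 2: 298 = 2·149. Since 429 ≡ 5 (mod 8), (2/429) = -1. Now have -(149/429).
149 ≡ 1 (mod 4), so quadratic reciprocity gives (149/429) = (429/149). Reduce: 429 ≡ 131 (mod 149). Now have -(131/149).
149 ≡ 1 (mod 4), so quadratic reciprocity gives (131/149) = (149/131). Reduce: 149 ≡ 18 (mod 131). Now have -(18/131).
Factor out 2: 18 = 2·9. Since 131 ≡ 3 (mod 8), (2/131) = -1. Now have (9/131).
9 ≡ 1 (mod 4), so quadratic reciprocity gives (9/131) = (131/9). Reduce: 131 ≡ 5 (mod 9). Now have (5/9).
5 ≡ 1 (mod 4), so quadratic reciprocity gives (5/9) = (9/5). Reduce: 9 ≡ 4 (mod 5). Now have (4/5).
Factor out 2: 4 = 2^2. Since 5 ≡ 5 (mod 8), (2/5) = -1, and (2/5)^2 = +1. Now have (1/5).
(1/5) = 1. Collecting the sign factors: 1.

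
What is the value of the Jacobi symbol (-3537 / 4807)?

Reduce the numerator: -3537 ≡ 1270 (mod 4807), so (-3537 / 4807) = (1270 / 4807).
Factor out 2: 1270 = 2·635. Since 4807 ≡ 7 (mod 8), (2 / 4807) = +1. Now have (635 / 4807).
Both 635 ≡ 3 and 4807 ≡ 3 (mod 4), so reciprocity gives (635 / 4807) = -(4807 / 635). Reduce: 4807 ≡ 362 (mod 635). Now have -(362 / 635).
Factor out 2: 362 = 2·181. Since 635 ≡ 3 (mod 8), (2 / 635) = -1. Now have (181 / 635).
181 ≡ 1 (mod 4), so quadratic reciprocity gives (181 / 635) = (635 / 181). Reduce: 635 ≡ 92 (mod 181). Now have (92 / 181).
Factor out 2: 92 = 2^2·23. Since 181 ≡ 5 (mod 8), (2 / 181) = -1, and (2 / 181)^2 = +1. Now have (23 / 181).
181 ≡ 1 (mod 4), so quadratic reciprocity gives (23 / 181) = (181 / 23). Reduce: 181 ≡ 20 (mod 23). Now have (20 / 23).
Factor out 2: 20 = 2^2·5. Since 23 ≡ 7 (mod 8), (2 / 23) = +1, and (2 / 23)^2 = +1. Now have (5 / 23).
5 ≡ 1 (mod 4), so quadratic reciprocity gives (5 / 23) = (23 / 5). Reduce: 23 ≡ 3 (mod 5). Now have (3 / 5).
5 ≡ 1 (mod 4), so quadratic reciprocity gives (3 / 5) = (5 / 3). Reduce: 5 ≡ 2 (mod 3). Now have (2 / 3).
Factor out 2: 2 = 2. Since 3 ≡ 3 (mod 8), (2 / 3) = -1. Now have -(1 / 3).
(1 / 3) = 1. Collecting the sign factors: -1.

-1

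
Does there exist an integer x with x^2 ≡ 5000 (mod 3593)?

yes

Reduce the numerator: 5000 ≡ 1407 (mod 3593), so (5000/3593) = (1407/3593).
3593 ≡ 1 (mod 4), so quadratic reciprocity gives (1407/3593) = (3593/1407). Reduce: 3593 ≡ 779 (mod 1407). Now have (779/1407).
Both 779 ≡ 3 and 1407 ≡ 3 (mod 4), so reciprocity gives (779/1407) = -(1407/779). Reduce: 1407 ≡ 628 (mod 779). Now have -(628/779).
Factor out 2: 628 = 2^2·157. Since 779 ≡ 3 (mod 8), (2/779) = -1, and (2/779)^2 = +1. Now have -(157/779).
157 ≡ 1 (mod 4), so quadratic reciprocity gives (157/779) = (779/157). Reduce: 779 ≡ 151 (mod 157). Now have -(151/157).
157 ≡ 1 (mod 4), so quadratic reciprocity gives (151/157) = (157/151). Reduce: 157 ≡ 6 (mod 151). Now have -(6/151).
Factor out 2: 6 = 2·3. Since 151 ≡ 7 (mod 8), (2/151) = +1. Now have -(3/151).
Both 3 ≡ 3 and 151 ≡ 3 (mod 4), so reciprocity gives (3/151) = -(151/3). Reduce: 151 ≡ 1 (mod 3). Now have (1/3).
(1/3) = 1. Collecting the sign factors: 1.
The Legendre symbol is 1, so x^2 ≡ 5000 (mod 3593) has solution.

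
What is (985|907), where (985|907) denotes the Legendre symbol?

Reduce the numerator: 985 ≡ 78 (mod 907), so (985|907) = (78|907).
Factor out 2: 78 = 2·39. Since 907 ≡ 3 (mod 8), (2|907) = -1. Now have -(39|907).
Both 39 ≡ 3 and 907 ≡ 3 (mod 4), so reciprocity gives (39|907) = -(907|39). Reduce: 907 ≡ 10 (mod 39). Now have (10|39).
Factor out 2: 10 = 2·5. Since 39 ≡ 7 (mod 8), (2|39) = +1. Now have (5|39).
5 ≡ 1 (mod 4), so quadratic reciprocity gives (5|39) = (39|5). Reduce: 39 ≡ 4 (mod 5). Now have (4|5).
Factor out 2: 4 = 2^2. Since 5 ≡ 5 (mod 8), (2|5) = -1, and (2|5)^2 = +1. Now have (1|5).
(1|5) = 1. Collecting the sign factors: 1.

1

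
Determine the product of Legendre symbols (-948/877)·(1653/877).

By multiplicativity, (-948·1653/877) = (-948/877)·(1653/877).
First factor (-948/877):
(-948/877)
  = (806/877)    [-948 ≡ 806 mod 877]
  = -(403/877)    [877 ≡ 5 mod 8 ⇒ (2/877) = -1]
  = -(877/403)    [QR: 877 ≡ 1 mod 4, sign kept]
  = -(71/403)    [877 ≡ 71 mod 403]
  = (403/71)    [QR: both ≡ 3 mod 4, sign flips]
  = (48/71)    [403 ≡ 48 mod 71]
  = (3/71)    [71 ≡ 7 mod 8 ⇒ (2/71)^4 = +1]
  = -(71/3)    [QR: both ≡ 3 mod 4, sign flips]
  = -(2/3)    [71 ≡ 2 mod 3]
  = (1/3)    [3 ≡ 3 mod 8 ⇒ (2/3) = -1]
  = 1    [(1/3) = 1]
Second factor (1653/877):
(1653/877)
  = (776/877)    [1653 ≡ 776 mod 877]
  = -(97/877)    [877 ≡ 5 mod 8 ⇒ (2/877)^3 = -1]
  = -(877/97)    [QR: 97 ≡ 1 mod 4, sign kept]
  = -(4/97)    [877 ≡ 4 mod 97]
  = -(1/97)    [97 ≡ 1 mod 8 ⇒ (2/97)^2 = +1]
  = -1    [(1/97) = 1]
Product: (1)·(-1) = -1.

-1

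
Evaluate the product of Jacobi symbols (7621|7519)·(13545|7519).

By multiplicativity, (7621·13545|7519) = (7621|7519)·(13545|7519).
First factor (7621|7519):
(7621|7519)
  = (102|7519)    [7621 ≡ 102 mod 7519]
  = (51|7519)    [7519 ≡ 7 mod 8 ⇒ (2|7519) = +1]
  = -(7519|51)    [QR: both ≡ 3 mod 4, sign flips]
  = -(22|51)    [7519 ≡ 22 mod 51]
  = (11|51)    [51 ≡ 3 mod 8 ⇒ (2|51) = -1]
  = -(51|11)    [QR: both ≡ 3 mod 4, sign flips]
  = -(7|11)    [51 ≡ 7 mod 11]
  = (11|7)    [QR: both ≡ 3 mod 4, sign flips]
  = (4|7)    [11 ≡ 4 mod 7]
  = (1|7)    [7 ≡ 7 mod 8 ⇒ (2|7)^2 = +1]
  = 1    [(1|7) = 1]
Second factor (13545|7519):
(13545|7519)
  = (6026|7519)    [13545 ≡ 6026 mod 7519]
  = (3013|7519)    [7519 ≡ 7 mod 8 ⇒ (2|7519) = +1]
  = (7519|3013)    [QR: 3013 ≡ 1 mod 4, sign kept]
  = (1493|3013)    [7519 ≡ 1493 mod 3013]
  = (3013|1493)    [QR: 1493 ≡ 1 mod 4, sign kept]
  = (27|1493)    [3013 ≡ 27 mod 1493]
  = (1493|27)    [QR: 1493 ≡ 1 mod 4, sign kept]
  = (8|27)    [1493 ≡ 8 mod 27]
  = -(1|27)    [27 ≡ 3 mod 8 ⇒ (2|27)^3 = -1]
  = -1    [(1|27) = 1]
Product: (1)·(-1) = -1.

-1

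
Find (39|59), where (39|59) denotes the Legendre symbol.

-1

Both 39 ≡ 3 and 59 ≡ 3 (mod 4), so reciprocity gives (39|59) = -(59|39). Reduce: 59 ≡ 20 (mod 39). Now have -(20|39).
Factor out 2: 20 = 2^2·5. Since 39 ≡ 7 (mod 8), (2|39) = +1, and (2|39)^2 = +1. Now have -(5|39).
5 ≡ 1 (mod 4), so quadratic reciprocity gives (5|39) = (39|5). Reduce: 39 ≡ 4 (mod 5). Now have -(4|5).
Factor out 2: 4 = 2^2. Since 5 ≡ 5 (mod 8), (2|5) = -1, and (2|5)^2 = +1. Now have -(1|5).
(1|5) = 1. Collecting the sign factors: -1.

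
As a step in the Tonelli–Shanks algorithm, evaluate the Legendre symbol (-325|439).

-1

(-325|439)
  = -(325|439)    [439 ≡ 3 mod 4 ⇒ (-1|439) = -1]
  = -(439|325)    [QR: 325 ≡ 1 mod 4, sign kept]
  = -(114|325)    [439 ≡ 114 mod 325]
  = (57|325)    [325 ≡ 5 mod 8 ⇒ (2|325) = -1]
  = (325|57)    [QR: 57 ≡ 1 mod 4, sign kept]
  = (40|57)    [325 ≡ 40 mod 57]
  = (5|57)    [57 ≡ 1 mod 8 ⇒ (2|57)^3 = +1]
  = (57|5)    [QR: 5 ≡ 1 mod 4, sign kept]
  = (2|5)    [57 ≡ 2 mod 5]
  = -(1|5)    [5 ≡ 5 mod 8 ⇒ (2|5) = -1]
  = -1    [(1|5) = 1]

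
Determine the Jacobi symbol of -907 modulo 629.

Pull out -1: (-907 / 629) = (-1 / 629)·(907 / 629). Since 629 ≡ 1 (mod 4), (-1 / 629) = +1. Now have (907 / 629).
Reduce the numerator: 907 ≡ 278 (mod 629), so (907 / 629) = (278 / 629).
Factor out 2: 278 = 2·139. Since 629 ≡ 5 (mod 8), (2 / 629) = -1. Now have -(139 / 629).
629 ≡ 1 (mod 4), so quadratic reciprocity gives (139 / 629) = (629 / 139). Reduce: 629 ≡ 73 (mod 139). Now have -(73 / 139).
73 ≡ 1 (mod 4), so quadratic reciprocity gives (73 / 139) = (139 / 73). Reduce: 139 ≡ 66 (mod 73). Now have -(66 / 73).
Factor out 2: 66 = 2·33. Since 73 ≡ 1 (mod 8), (2 / 73) = +1. Now have -(33 / 73).
33 ≡ 1 (mod 4), so quadratic reciprocity gives (33 / 73) = (73 / 33). Reduce: 73 ≡ 7 (mod 33). Now have -(7 / 33).
33 ≡ 1 (mod 4), so quadratic reciprocity gives (7 / 33) = (33 / 7). Reduce: 33 ≡ 5 (mod 7). Now have -(5 / 7).
5 ≡ 1 (mod 4), so quadratic reciprocity gives (5 / 7) = (7 / 5). Reduce: 7 ≡ 2 (mod 5). Now have -(2 / 5).
Factor out 2: 2 = 2. Since 5 ≡ 5 (mod 8), (2 / 5) = -1. Now have (1 / 5).
(1 / 5) = 1. Collecting the sign factors: 1.

1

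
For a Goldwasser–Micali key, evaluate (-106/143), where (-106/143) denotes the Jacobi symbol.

Reduce the numerator: -106 ≡ 37 (mod 143), so (-106/143) = (37/143).
37 ≡ 1 (mod 4), so quadratic reciprocity gives (37/143) = (143/37). Reduce: 143 ≡ 32 (mod 37). Now have (32/37).
Factor out 2: 32 = 2^5. Since 37 ≡ 5 (mod 8), (2/37) = -1, and (2/37)^5 = -1. Now have -(1/37).
(1/37) = 1. Collecting the sign factors: -1.

-1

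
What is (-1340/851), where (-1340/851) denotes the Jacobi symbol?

(-1340/851)
  = -(1340/851)    [851 ≡ 3 mod 4 ⇒ (-1/851) = -1]
  = -(489/851)    [1340 ≡ 489 mod 851]
  = -(851/489)    [QR: 489 ≡ 1 mod 4, sign kept]
  = -(362/489)    [851 ≡ 362 mod 489]
  = -(181/489)    [489 ≡ 1 mod 8 ⇒ (2/489) = +1]
  = -(489/181)    [QR: 181 ≡ 1 mod 4, sign kept]
  = -(127/181)    [489 ≡ 127 mod 181]
  = -(181/127)    [QR: 181 ≡ 1 mod 4, sign kept]
  = -(54/127)    [181 ≡ 54 mod 127]
  = -(27/127)    [127 ≡ 7 mod 8 ⇒ (2/127) = +1]
  = (127/27)    [QR: both ≡ 3 mod 4, sign flips]
  = (19/27)    [127 ≡ 19 mod 27]
  = -(27/19)    [QR: both ≡ 3 mod 4, sign flips]
  = -(8/19)    [27 ≡ 8 mod 19]
  = (1/19)    [19 ≡ 3 mod 8 ⇒ (2/19)^3 = -1]
  = 1    [(1/19) = 1]

1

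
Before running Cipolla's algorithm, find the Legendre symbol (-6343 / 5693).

(-6343 / 5693)
  = (5043 / 5693)    [-6343 ≡ 5043 mod 5693]
  = (5693 / 5043)    [QR: 5693 ≡ 1 mod 4, sign kept]
  = (650 / 5043)    [5693 ≡ 650 mod 5043]
  = -(325 / 5043)    [5043 ≡ 3 mod 8 ⇒ (2 / 5043) = -1]
  = -(5043 / 325)    [QR: 325 ≡ 1 mod 4, sign kept]
  = -(168 / 325)    [5043 ≡ 168 mod 325]
  = (21 / 325)    [325 ≡ 5 mod 8 ⇒ (2 / 325)^3 = -1]
  = (325 / 21)    [QR: 21 ≡ 1 mod 4, sign kept]
  = (10 / 21)    [325 ≡ 10 mod 21]
  = -(5 / 21)    [21 ≡ 5 mod 8 ⇒ (2 / 21) = -1]
  = -(21 / 5)    [QR: 5 ≡ 1 mod 4, sign kept]
  = -(1 / 5)    [21 ≡ 1 mod 5]
  = -1    [(1 / 5) = 1]

-1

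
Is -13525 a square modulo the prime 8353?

yes

Pull out -1: (-13525/8353) = (-1/8353)·(13525/8353). Since 8353 ≡ 1 (mod 4), (-1/8353) = +1. Now have (13525/8353).
Reduce the numerator: 13525 ≡ 5172 (mod 8353), so (13525/8353) = (5172/8353).
Factor out 2: 5172 = 2^2·1293. Since 8353 ≡ 1 (mod 8), (2/8353) = +1, and (2/8353)^2 = +1. Now have (1293/8353).
1293 ≡ 1 (mod 4), so quadratic reciprocity gives (1293/8353) = (8353/1293). Reduce: 8353 ≡ 595 (mod 1293). Now have (595/1293).
1293 ≡ 1 (mod 4), so quadratic reciprocity gives (595/1293) = (1293/595). Reduce: 1293 ≡ 103 (mod 595). Now have (103/595).
Both 103 ≡ 3 and 595 ≡ 3 (mod 4), so reciprocity gives (103/595) = -(595/103). Reduce: 595 ≡ 80 (mod 103). Now have -(80/103).
Factor out 2: 80 = 2^4·5. Since 103 ≡ 7 (mod 8), (2/103) = +1, and (2/103)^4 = +1. Now have -(5/103).
5 ≡ 1 (mod 4), so quadratic reciprocity gives (5/103) = (103/5). Reduce: 103 ≡ 3 (mod 5). Now have -(3/5).
5 ≡ 1 (mod 4), so quadratic reciprocity gives (3/5) = (5/3). Reduce: 5 ≡ 2 (mod 3). Now have -(2/3).
Factor out 2: 2 = 2. Since 3 ≡ 3 (mod 8), (2/3) = -1. Now have (1/3).
(1/3) = 1. Collecting the sign factors: 1.
The Legendre symbol is 1, so x^2 ≡ -13525 (mod 8353) has solution.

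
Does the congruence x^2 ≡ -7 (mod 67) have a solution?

yes

Reduce the numerator: -7 ≡ 60 (mod 67), so (-7|67) = (60|67).
Factor out 2: 60 = 2^2·15. Since 67 ≡ 3 (mod 8), (2|67) = -1, and (2|67)^2 = +1. Now have (15|67).
Both 15 ≡ 3 and 67 ≡ 3 (mod 4), so reciprocity gives (15|67) = -(67|15). Reduce: 67 ≡ 7 (mod 15). Now have -(7|15).
Both 7 ≡ 3 and 15 ≡ 3 (mod 4), so reciprocity gives (7|15) = -(15|7). Reduce: 15 ≡ 1 (mod 7). Now have (1|7).
(1|7) = 1. Collecting the sign factors: 1.
(-7|67) = 1, and 67 is prime, so -7 is a quadratic residue mod 67.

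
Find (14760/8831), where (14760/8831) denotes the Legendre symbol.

Reduce the numerator: 14760 ≡ 5929 (mod 8831), so (14760/8831) = (5929/8831).
5929 ≡ 1 (mod 4), so quadratic reciprocity gives (5929/8831) = (8831/5929). Reduce: 8831 ≡ 2902 (mod 5929). Now have (2902/5929).
Factor out 2: 2902 = 2·1451. Since 5929 ≡ 1 (mod 8), (2/5929) = +1. Now have (1451/5929).
5929 ≡ 1 (mod 4), so quadratic reciprocity gives (1451/5929) = (5929/1451). Reduce: 5929 ≡ 125 (mod 1451). Now have (125/1451).
125 ≡ 1 (mod 4), so quadratic reciprocity gives (125/1451) = (1451/125). Reduce: 1451 ≡ 76 (mod 125). Now have (76/125).
Factor out 2: 76 = 2^2·19. Since 125 ≡ 5 (mod 8), (2/125) = -1, and (2/125)^2 = +1. Now have (19/125).
125 ≡ 1 (mod 4), so quadratic reciprocity gives (19/125) = (125/19). Reduce: 125 ≡ 11 (mod 19). Now have (11/19).
Both 11 ≡ 3 and 19 ≡ 3 (mod 4), so reciprocity gives (11/19) = -(19/11). Reduce: 19 ≡ 8 (mod 11). Now have -(8/11).
Factor out 2: 8 = 2^3. Since 11 ≡ 3 (mod 8), (2/11) = -1, and (2/11)^3 = -1. Now have (1/11).
(1/11) = 1. Collecting the sign factors: 1.

1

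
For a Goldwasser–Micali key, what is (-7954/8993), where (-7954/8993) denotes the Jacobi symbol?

(-7954/8993)
  = (1039/8993)    [-7954 ≡ 1039 mod 8993]
  = (8993/1039)    [QR: 8993 ≡ 1 mod 4, sign kept]
  = (681/1039)    [8993 ≡ 681 mod 1039]
  = (1039/681)    [QR: 681 ≡ 1 mod 4, sign kept]
  = (358/681)    [1039 ≡ 358 mod 681]
  = (179/681)    [681 ≡ 1 mod 8 ⇒ (2/681) = +1]
  = (681/179)    [QR: 681 ≡ 1 mod 4, sign kept]
  = (144/179)    [681 ≡ 144 mod 179]
  = (9/179)    [179 ≡ 3 mod 8 ⇒ (2/179)^4 = +1]
  = (179/9)    [QR: 9 ≡ 1 mod 4, sign kept]
  = (8/9)    [179 ≡ 8 mod 9]
  = (1/9)    [9 ≡ 1 mod 8 ⇒ (2/9)^3 = +1]
  = 1    [(1/9) = 1]

1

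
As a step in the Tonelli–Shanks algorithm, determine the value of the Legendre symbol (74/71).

(74/71)
  = (3/71)    [74 ≡ 3 mod 71]
  = -(71/3)    [QR: both ≡ 3 mod 4, sign flips]
  = -(2/3)    [71 ≡ 2 mod 3]
  = (1/3)    [3 ≡ 3 mod 8 ⇒ (2/3) = -1]
  = 1    [(1/3) = 1]

1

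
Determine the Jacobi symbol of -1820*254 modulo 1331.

-1

By multiplicativity, (-1820·254/1331) = (-1820/1331)·(254/1331).
First factor (-1820/1331):
(-1820/1331)
  = (842/1331)    [-1820 ≡ 842 mod 1331]
  = -(421/1331)    [1331 ≡ 3 mod 8 ⇒ (2/1331) = -1]
  = -(1331/421)    [QR: 421 ≡ 1 mod 4, sign kept]
  = -(68/421)    [1331 ≡ 68 mod 421]
  = -(17/421)    [421 ≡ 5 mod 8 ⇒ (2/421)^2 = +1]
  = -(421/17)    [QR: 17 ≡ 1 mod 4, sign kept]
  = -(13/17)    [421 ≡ 13 mod 17]
  = -(17/13)    [QR: 13 ≡ 1 mod 4, sign kept]
  = -(4/13)    [17 ≡ 4 mod 13]
  = -(1/13)    [13 ≡ 5 mod 8 ⇒ (2/13)^2 = +1]
  = -1    [(1/13) = 1]
Second factor (254/1331):
(254/1331)
  = -(127/1331)    [1331 ≡ 3 mod 8 ⇒ (2/1331) = -1]
  = (1331/127)    [QR: both ≡ 3 mod 4, sign flips]
  = (61/127)    [1331 ≡ 61 mod 127]
  = (127/61)    [QR: 61 ≡ 1 mod 4, sign kept]
  = (5/61)    [127 ≡ 5 mod 61]
  = (61/5)    [QR: 5 ≡ 1 mod 4, sign kept]
  = (1/5)    [61 ≡ 1 mod 5]
  = 1    [(1/5) = 1]
Product: (-1)·(1) = -1.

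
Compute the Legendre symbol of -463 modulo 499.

1

(-463|499)
  = (36|499)    [-463 ≡ 36 mod 499]
  = (9|499)    [499 ≡ 3 mod 8 ⇒ (2|499)^2 = +1]
  = (499|9)    [QR: 9 ≡ 1 mod 4, sign kept]
  = (4|9)    [499 ≡ 4 mod 9]
  = (1|9)    [9 ≡ 1 mod 8 ⇒ (2|9)^2 = +1]
  = 1    [(1|9) = 1]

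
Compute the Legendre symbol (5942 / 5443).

1

(5942 / 5443)
  = (499 / 5443)    [5942 ≡ 499 mod 5443]
  = -(5443 / 499)    [QR: both ≡ 3 mod 4, sign flips]
  = -(453 / 499)    [5443 ≡ 453 mod 499]
  = -(499 / 453)    [QR: 453 ≡ 1 mod 4, sign kept]
  = -(46 / 453)    [499 ≡ 46 mod 453]
  = (23 / 453)    [453 ≡ 5 mod 8 ⇒ (2 / 453) = -1]
  = (453 / 23)    [QR: 453 ≡ 1 mod 4, sign kept]
  = (16 / 23)    [453 ≡ 16 mod 23]
  = (1 / 23)    [23 ≡ 7 mod 8 ⇒ (2 / 23)^4 = +1]
  = 1    [(1 / 23) = 1]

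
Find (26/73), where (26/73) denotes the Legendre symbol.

-1

(26/73)
  = (13/73)    [73 ≡ 1 mod 8 ⇒ (2/73) = +1]
  = (73/13)    [QR: 13 ≡ 1 mod 4, sign kept]
  = (8/13)    [73 ≡ 8 mod 13]
  = -(1/13)    [13 ≡ 5 mod 8 ⇒ (2/13)^3 = -1]
  = -1    [(1/13) = 1]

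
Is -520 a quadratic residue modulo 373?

yes

(-520/373)
  = (226/373)    [-520 ≡ 226 mod 373]
  = -(113/373)    [373 ≡ 5 mod 8 ⇒ (2/373) = -1]
  = -(373/113)    [QR: 113 ≡ 1 mod 4, sign kept]
  = -(34/113)    [373 ≡ 34 mod 113]
  = -(17/113)    [113 ≡ 1 mod 8 ⇒ (2/113) = +1]
  = -(113/17)    [QR: 17 ≡ 1 mod 4, sign kept]
  = -(11/17)    [113 ≡ 11 mod 17]
  = -(17/11)    [QR: 17 ≡ 1 mod 4, sign kept]
  = -(6/11)    [17 ≡ 6 mod 11]
  = (3/11)    [11 ≡ 3 mod 8 ⇒ (2/11) = -1]
  = -(11/3)    [QR: both ≡ 3 mod 4, sign flips]
  = -(2/3)    [11 ≡ 2 mod 3]
  = (1/3)    [3 ≡ 3 mod 8 ⇒ (2/3) = -1]
  = 1    [(1/3) = 1]
(-520/373) = 1, and 373 is prime, so -520 is a quadratic residue mod 373.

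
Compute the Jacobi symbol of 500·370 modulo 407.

By multiplicativity, (500·370/407) = (500/407)·(370/407).
First factor (500/407):
Reduce the numerator: 500 ≡ 93 (mod 407), so (500/407) = (93/407).
93 ≡ 1 (mod 4), so quadratic reciprocity gives (93/407) = (407/93). Reduce: 407 ≡ 35 (mod 93). Now have (35/93).
93 ≡ 1 (mod 4), so quadratic reciprocity gives (35/93) = (93/35). Reduce: 93 ≡ 23 (mod 35). Now have (23/35).
Both 23 ≡ 3 and 35 ≡ 3 (mod 4), so reciprocity gives (23/35) = -(35/23). Reduce: 35 ≡ 12 (mod 23). Now have -(12/23).
Factor out 2: 12 = 2^2·3. Since 23 ≡ 7 (mod 8), (2/23) = +1, and (2/23)^2 = +1. Now have -(3/23).
Both 3 ≡ 3 and 23 ≡ 3 (mod 4), so reciprocity gives (3/23) = -(23/3). Reduce: 23 ≡ 2 (mod 3). Now have (2/3).
Factor out 2: 2 = 2. Since 3 ≡ 3 (mod 8), (2/3) = -1. Now have -(1/3).
(1/3) = 1. Collecting the sign factors: -1.
Second factor (370/407):
Factor out 2: 370 = 2·185. Since 407 ≡ 7 (mod 8), (2/407) = +1. Now have (185/407).
185 ≡ 1 (mod 4), so quadratic reciprocity gives (185/407) = (407/185). Reduce: 407 ≡ 37 (mod 185). Now have (37/185).
37 ≡ 1 (mod 4), so quadratic reciprocity gives (37/185) = (185/37). Reduce: 185 ≡ 0 (mod 37). Now have (0/37).
The numerator is now 0 with denominator 37 > 1: the symbol is 0.
Product: (-1)·(0) = 0.

0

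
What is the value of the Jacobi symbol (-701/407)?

(-701/407)
  = -(701/407)    [407 ≡ 3 mod 4 ⇒ (-1/407) = -1]
  = -(294/407)    [701 ≡ 294 mod 407]
  = -(147/407)    [407 ≡ 7 mod 8 ⇒ (2/407) = +1]
  = (407/147)    [QR: both ≡ 3 mod 4, sign flips]
  = (113/147)    [407 ≡ 113 mod 147]
  = (147/113)    [QR: 113 ≡ 1 mod 4, sign kept]
  = (34/113)    [147 ≡ 34 mod 113]
  = (17/113)    [113 ≡ 1 mod 8 ⇒ (2/113) = +1]
  = (113/17)    [QR: 17 ≡ 1 mod 4, sign kept]
  = (11/17)    [113 ≡ 11 mod 17]
  = (17/11)    [QR: 17 ≡ 1 mod 4, sign kept]
  = (6/11)    [17 ≡ 6 mod 11]
  = -(3/11)    [11 ≡ 3 mod 8 ⇒ (2/11) = -1]
  = (11/3)    [QR: both ≡ 3 mod 4, sign flips]
  = (2/3)    [11 ≡ 2 mod 3]
  = -(1/3)    [3 ≡ 3 mod 8 ⇒ (2/3) = -1]
  = -1    [(1/3) = 1]

-1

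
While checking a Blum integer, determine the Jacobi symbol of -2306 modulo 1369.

(-2306/1369)
  = (432/1369)    [-2306 ≡ 432 mod 1369]
  = (27/1369)    [1369 ≡ 1 mod 8 ⇒ (2/1369)^4 = +1]
  = (1369/27)    [QR: 1369 ≡ 1 mod 4, sign kept]
  = (19/27)    [1369 ≡ 19 mod 27]
  = -(27/19)    [QR: both ≡ 3 mod 4, sign flips]
  = -(8/19)    [27 ≡ 8 mod 19]
  = (1/19)    [19 ≡ 3 mod 8 ⇒ (2/19)^3 = -1]
  = 1    [(1/19) = 1]

1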